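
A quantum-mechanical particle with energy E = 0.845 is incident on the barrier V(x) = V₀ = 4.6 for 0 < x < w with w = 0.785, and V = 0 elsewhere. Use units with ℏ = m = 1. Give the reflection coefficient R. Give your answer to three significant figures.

E < V₀: inside the barrier ψ ∝ e^{±κx} with κ = √(2m(V₀ − E))/ℏ = 2.740.
κw = 2.151, sinh(κw) = 4.240.
Matching ψ, ψ′ at both faces gives T = [1 + V₀² sinh²(κw) / (4E(V₀ − E))]⁻¹ = 1/30.97 = 0.0323.
R = 1 − T = 0.968.

R = 0.968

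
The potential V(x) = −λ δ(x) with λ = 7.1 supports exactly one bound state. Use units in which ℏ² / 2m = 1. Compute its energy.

The bound state is ψ(x) = √κ e^{−κ|x|}. The derivative jump ψ'(0⁺) − ψ'(0⁻) = −(2mλ/ℏ²)ψ(0) fixes κ = mλ/ℏ² = 3.550.
Then E = −ℏ²κ²/(2m) = −mλ²/(2ℏ²) = -12.60.

E = -12.6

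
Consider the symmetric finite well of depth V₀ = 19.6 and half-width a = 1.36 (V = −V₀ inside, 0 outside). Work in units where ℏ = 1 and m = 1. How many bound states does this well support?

Define the well-strength parameter z₀ = (a/ℏ)√(2mV₀) = 1.36 × √(2·1·19.6) = 8.515.
The even/odd transcendental equations gain one root per π/2 in z₀, giving N = 1 + ⌊2z₀/π⌋ = 1 + ⌊5.421⌋ = 6.

N = 6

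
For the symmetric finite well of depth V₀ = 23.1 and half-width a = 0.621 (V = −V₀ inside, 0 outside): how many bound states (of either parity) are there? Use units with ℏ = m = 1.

Define the well-strength parameter z₀ = (a/ℏ)√(2mV₀) = 0.621 × √(2·1·23.1) = 4.221.
The even/odd transcendental equations gain one root per π/2 in z₀, giving N = 1 + ⌊2z₀/π⌋ = 1 + ⌊2.687⌋ = 3.

N = 3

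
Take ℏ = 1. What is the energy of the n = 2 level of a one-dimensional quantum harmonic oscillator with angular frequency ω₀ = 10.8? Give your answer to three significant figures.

E = 27.0

The oscillator eigenvalues are E_n = ℏω₀(n + ½), so E_2 = 10.8 × 2.5 = 27.00.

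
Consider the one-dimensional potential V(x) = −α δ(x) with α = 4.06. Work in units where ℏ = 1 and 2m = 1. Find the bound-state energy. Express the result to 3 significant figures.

E = -4.12

The bound state is ψ(x) = √κ e^{−κ|x|}. The derivative jump ψ'(0⁺) − ψ'(0⁻) = −(2mα/ℏ²)ψ(0) fixes κ = mα/ℏ² = 2.030.
Then E = −ℏ²κ²/(2m) = −mα²/(2ℏ²) = -4.121.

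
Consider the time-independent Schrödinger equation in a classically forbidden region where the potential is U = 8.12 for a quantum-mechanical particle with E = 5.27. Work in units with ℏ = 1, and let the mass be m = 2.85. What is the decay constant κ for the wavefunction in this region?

κ = 4.03

Since E < U the TISE in this region is ψ'' = κ²ψ with κ = √(2m(U − E))/ℏ.
κ = √(2 × 2.85 × 2.85) = 4.031.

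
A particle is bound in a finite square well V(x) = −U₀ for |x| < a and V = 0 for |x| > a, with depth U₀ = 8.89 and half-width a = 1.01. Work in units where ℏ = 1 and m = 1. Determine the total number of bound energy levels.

N = 3

Define the well-strength parameter z₀ = (a/ℏ)√(2mU₀) = 1.01 × √(2·1·8.89) = 4.259.
A new bound state (alternating even/odd) appears each time z₀ passes a multiple of π/2, so N = ⌊2z₀/π⌋ + 1 = ⌊2.711⌋ + 1 = 3.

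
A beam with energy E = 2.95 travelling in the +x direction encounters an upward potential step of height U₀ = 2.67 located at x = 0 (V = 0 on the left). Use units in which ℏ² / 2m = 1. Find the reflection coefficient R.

R = 0.280

The wavenumbers are k₁ = √(2mE)/ℏ = 1.718 on the left and k₂ = √(2m(E − U₀))/ℏ = 0.5292 on the right.
Matching ψ and ψ′ at x = 0 gives r = (k₁ − k₂)/(k₁ + k₂), so R = r² = 0.2798 and T = 1 − R = 0.7202.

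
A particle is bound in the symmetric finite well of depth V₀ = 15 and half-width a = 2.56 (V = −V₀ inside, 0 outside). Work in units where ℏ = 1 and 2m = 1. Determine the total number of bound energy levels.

The dimensionless depth is z₀ = a√(2mV₀)/ℏ = 2.56 × √(15.00) = 9.915.
The even/odd transcendental equations gain one root per π/2 in z₀, giving N = 1 + ⌊2z₀/π⌋ = 1 + ⌊6.312⌋ = 7.

N = 7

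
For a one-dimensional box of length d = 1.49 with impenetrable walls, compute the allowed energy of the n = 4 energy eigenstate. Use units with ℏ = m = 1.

The infinite-well eigenfunctions ψ_n = √(2/d) sin(nπx/d) vanish at both walls, giving E_n = n²π²ℏ²/(2md²).
E_4 = 4² × π² / (2 × 1 × 1.49²) = 35.56.

E = 35.6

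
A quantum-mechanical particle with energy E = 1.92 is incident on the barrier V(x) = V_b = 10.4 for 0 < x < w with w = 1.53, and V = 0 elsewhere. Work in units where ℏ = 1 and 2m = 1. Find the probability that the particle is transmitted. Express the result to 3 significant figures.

T = 0.000325

E < V_b: inside the barrier ψ ∝ e^{±κx} with κ = √(2m(V_b − E))/ℏ = 2.912.
κw = 4.455, sinh(κw) = 43.04.
Matching ψ, ψ′ at both faces gives T = [1 + V_b² sinh²(κw) / (4E(V_b − E))]⁻¹ = 1/3078 = 0.000325.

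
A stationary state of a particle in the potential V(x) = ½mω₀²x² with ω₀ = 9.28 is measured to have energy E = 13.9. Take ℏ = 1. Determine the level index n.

E_n = ℏω₀(n + ½) ⇒ n = E/(ℏω₀) − ½ = 13.9/9.28 − 0.5 = 0.998 → n = 1.

n = 1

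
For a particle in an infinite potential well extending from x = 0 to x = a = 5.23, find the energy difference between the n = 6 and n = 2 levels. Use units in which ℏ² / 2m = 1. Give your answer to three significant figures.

E_n = n²π²ℏ²/(2ma²), so ΔE = (6² − 2²) π²ℏ²/(2ma²).
ΔE = 32 × π² / (2 × 0.5 × 5.23²) = 11.55.

ΔE = 11.5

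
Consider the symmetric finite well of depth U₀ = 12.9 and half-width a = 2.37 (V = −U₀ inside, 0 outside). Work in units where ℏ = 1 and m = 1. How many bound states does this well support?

Define the well-strength parameter z₀ = (a/ℏ)√(2mU₀) = 2.37 × √(2·1·12.9) = 12.04.
A new bound state (alternating even/odd) appears each time z₀ passes a multiple of π/2, so N = ⌊2z₀/π⌋ + 1 = ⌊7.664⌋ + 1 = 8.

N = 8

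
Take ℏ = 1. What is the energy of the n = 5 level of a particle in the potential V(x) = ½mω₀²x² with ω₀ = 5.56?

The oscillator eigenvalues are E_n = ℏω₀(n + ½), so E_5 = 5.56 × 5.5 = 30.58.

E = 30.6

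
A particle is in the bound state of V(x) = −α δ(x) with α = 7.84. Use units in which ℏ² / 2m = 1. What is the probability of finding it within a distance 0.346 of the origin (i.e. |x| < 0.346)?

P = 0.934

The normalised bound state is ψ = √κ e^{−κ|x|} with κ = mα/ℏ² = 3.920.
P(|x| < d) = ∫_{−d}^{d} κ e^{−2κ|x|} dx = 1 − e^{−2κd} = 1 − e^{−2.713} = 0.9336.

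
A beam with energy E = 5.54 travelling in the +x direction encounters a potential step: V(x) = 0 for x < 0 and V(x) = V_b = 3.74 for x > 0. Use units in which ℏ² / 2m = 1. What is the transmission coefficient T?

The wavenumbers are k₁ = √(2mE)/ℏ = 2.354 on the left and k₂ = √(2m(E − V_b))/ℏ = 1.342 on the right.
Continuity of ψ and ψ′ at the step yields the reflection amplitude r = (k₁ − k₂)/(k₁ + k₂) = 0.2739; thus R = |r|² = 0.07501, T = 0.9250.

T = 0.925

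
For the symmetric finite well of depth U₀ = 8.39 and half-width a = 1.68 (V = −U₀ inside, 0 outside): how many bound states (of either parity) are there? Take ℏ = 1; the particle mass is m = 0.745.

N = 4

Define the well-strength parameter z₀ = (a/ℏ)√(2mU₀) = 1.68 × √(2·0.745·8.39) = 5.940.
A new bound state (alternating even/odd) appears each time z₀ passes a multiple of π/2, so N = ⌊2z₀/π⌋ + 1 = ⌊3.781⌋ + 1 = 4.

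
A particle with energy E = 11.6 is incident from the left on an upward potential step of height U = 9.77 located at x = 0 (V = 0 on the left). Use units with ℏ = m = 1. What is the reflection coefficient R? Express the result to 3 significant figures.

R = 0.186

On each side the TISE gives plane waves with k = √(2m(E − V))/ℏ: k₁ = √(2·1·11.6) = 4.817, k₂ = √(2·1·1.83) = 1.913.
Continuity of ψ and ψ′ at the step yields the reflection amplitude r = (k₁ − k₂)/(k₁ + k₂) = 0.4314; thus R = |r|² = 0.1861, T = 0.8139.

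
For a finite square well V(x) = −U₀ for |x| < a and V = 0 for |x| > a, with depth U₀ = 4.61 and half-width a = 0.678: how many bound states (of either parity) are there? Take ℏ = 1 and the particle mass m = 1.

Define the well-strength parameter z₀ = (a/ℏ)√(2mU₀) = 0.678 × √(2·1·4.61) = 2.059.
The even/odd transcendental equations gain one root per π/2 in z₀, giving N = 1 + ⌊2z₀/π⌋ = 1 + ⌊1.311⌋ = 2.

N = 2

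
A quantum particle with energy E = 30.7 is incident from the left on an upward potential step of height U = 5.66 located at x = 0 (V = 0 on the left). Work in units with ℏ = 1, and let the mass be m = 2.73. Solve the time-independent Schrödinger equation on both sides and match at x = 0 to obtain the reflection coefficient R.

On each side the TISE gives plane waves with k = √(2m(E − V))/ℏ: k₁ = √(2·2.73·30.7) = 12.95, k₂ = √(2·2.73·25.04) = 11.69.
Matching ψ and ψ′ at x = 0 gives r = (k₁ − k₂)/(k₁ + k₂), so R = r² = 0.002591 and T = 1 − R = 0.9974.

R = 0.00259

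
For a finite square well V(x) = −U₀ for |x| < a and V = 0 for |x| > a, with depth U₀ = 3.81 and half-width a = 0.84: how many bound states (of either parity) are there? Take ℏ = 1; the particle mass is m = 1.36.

N = 2

Define the well-strength parameter z₀ = (a/ℏ)√(2mU₀) = 0.84 × √(2·1.36·3.81) = 2.704.
A new bound state (alternating even/odd) appears each time z₀ passes a multiple of π/2, so N = ⌊2z₀/π⌋ + 1 = ⌊1.721⌋ + 1 = 2.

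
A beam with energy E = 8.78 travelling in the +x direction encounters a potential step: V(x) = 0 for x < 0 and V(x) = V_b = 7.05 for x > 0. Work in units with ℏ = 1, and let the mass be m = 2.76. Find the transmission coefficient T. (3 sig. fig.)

On each side the TISE gives plane waves with k = √(2m(E − V))/ℏ: k₁ = √(2·2.76·8.78) = 6.962, k₂ = √(2·2.76·1.73) = 3.090.
Continuity of ψ and ψ′ at the step yields the reflection amplitude r = (k₁ − k₂)/(k₁ + k₂) = 0.3851; thus R = |r|² = 0.1483, T = 0.8517.

T = 0.852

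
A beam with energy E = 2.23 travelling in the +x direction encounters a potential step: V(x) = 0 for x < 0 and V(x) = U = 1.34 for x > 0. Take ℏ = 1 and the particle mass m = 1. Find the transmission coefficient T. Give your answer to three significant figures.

T = 0.949

The wavenumbers are k₁ = √(2mE)/ℏ = 2.112 on the left and k₂ = √(2m(E − U))/ℏ = 1.334 on the right.
Matching ψ and ψ′ at x = 0 gives r = (k₁ − k₂)/(k₁ + k₂), so R = r² = 0.05093 and T = 1 − R = 0.9491.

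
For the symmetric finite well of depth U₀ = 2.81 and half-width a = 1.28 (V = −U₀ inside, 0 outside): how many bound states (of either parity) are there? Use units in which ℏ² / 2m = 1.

Define the well-strength parameter z₀ = (a/ℏ)√(2mU₀) = 1.28 × √(2·0.5·2.81) = 2.146.
The even/odd transcendental equations gain one root per π/2 in z₀, giving N = 1 + ⌊2z₀/π⌋ = 1 + ⌊1.366⌋ = 2.

N = 2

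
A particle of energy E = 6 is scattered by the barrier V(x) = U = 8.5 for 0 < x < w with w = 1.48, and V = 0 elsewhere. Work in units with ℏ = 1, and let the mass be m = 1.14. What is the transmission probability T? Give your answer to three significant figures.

T = 0.00283

E < U: inside the barrier ψ ∝ e^{±κx} with κ = √(2m(U − E))/ℏ = 2.387.
κw = 3.533, sinh(κw) = 17.11.
The exact tunnelling result is T⁻¹ = 1 + U² sinh²(κw) / [4E(U − E)] = 353.4, so T = 0.00283.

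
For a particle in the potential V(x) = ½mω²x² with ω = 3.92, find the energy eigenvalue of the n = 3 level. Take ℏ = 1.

The oscillator eigenvalues are E_n = ℏω(n + ½), so E_3 = 3.92 × 3.5 = 13.72.

E = 13.7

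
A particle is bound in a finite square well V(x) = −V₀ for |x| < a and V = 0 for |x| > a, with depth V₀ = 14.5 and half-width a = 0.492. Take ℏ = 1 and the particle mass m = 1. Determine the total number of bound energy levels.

Define the well-strength parameter z₀ = (a/ℏ)√(2mV₀) = 0.492 × √(2·1·14.5) = 2.650.
The even/odd transcendental equations gain one root per π/2 in z₀, giving N = 1 + ⌊2z₀/π⌋ = 1 + ⌊1.687⌋ = 2.

N = 2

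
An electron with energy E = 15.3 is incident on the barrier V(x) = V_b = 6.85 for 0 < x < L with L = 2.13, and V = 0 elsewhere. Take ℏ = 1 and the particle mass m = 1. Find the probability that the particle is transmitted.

T = 0.966

Above the barrier the interior wavenumber is k₂ = √(2m(E − V_b))/ℏ = 4.111, giving phase k₂L = 8.756.
Matching at both interfaces gives T⁻¹ = 1 + V_b² sin²(k₂L) / [4E(E − V_b)] = 1.035, hence T = 0.966.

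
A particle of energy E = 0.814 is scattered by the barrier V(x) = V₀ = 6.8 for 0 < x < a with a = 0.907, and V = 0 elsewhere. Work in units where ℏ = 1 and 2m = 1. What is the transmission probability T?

T = 0.0200

E < V₀: inside the barrier ψ ∝ e^{±κx} with κ = √(2m(V₀ − E))/ℏ = 2.447.
κa = 2.219, sinh(κa) = 4.545.
Matching ψ, ψ′ at both faces gives T = [1 + V₀² sinh²(κa) / (4E(V₀ − E))]⁻¹ = 1/50.01 = 0.0200.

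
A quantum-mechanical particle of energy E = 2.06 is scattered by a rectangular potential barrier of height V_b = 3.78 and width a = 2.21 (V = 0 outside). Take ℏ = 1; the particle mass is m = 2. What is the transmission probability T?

Since E < V_b the interior solution is evanescent with decay constant κ = √(2m(V_b − E))/ℏ = 2.623.
κa = 5.797, sinh(κa) = 164.6.
Matching ψ, ψ′ at both faces gives T = [1 + V_b² sinh²(κa) / (4E(V_b − E))]⁻¹ = 1/27320 = 0.0000366.

T = 0.0000366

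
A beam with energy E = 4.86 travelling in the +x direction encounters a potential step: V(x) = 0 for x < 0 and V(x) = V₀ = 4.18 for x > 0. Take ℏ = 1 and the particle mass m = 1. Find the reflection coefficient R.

The wavenumbers are k₁ = √(2mE)/ℏ = 3.118 on the left and k₂ = √(2m(E − V₀))/ℏ = 1.166 on the right.
Matching ψ and ψ′ at x = 0 gives r = (k₁ − k₂)/(k₁ + k₂), so R = r² = 0.2075 and T = 1 − R = 0.7925.

R = 0.208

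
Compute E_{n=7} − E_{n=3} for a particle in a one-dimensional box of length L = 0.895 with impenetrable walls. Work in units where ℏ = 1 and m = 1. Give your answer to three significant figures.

E_n = n²π²ℏ²/(2mL²), so ΔE = (7² − 3²) π²ℏ²/(2mL²).
ΔE = 40 × π² / (2 × 1 × 0.895²) = 246.4.

ΔE = 246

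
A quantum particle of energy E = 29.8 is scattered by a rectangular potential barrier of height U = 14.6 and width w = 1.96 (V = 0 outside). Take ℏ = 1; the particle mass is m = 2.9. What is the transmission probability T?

T = 0.979

Above the barrier the interior wavenumber is k₂ = √(2m(E − U))/ℏ = 9.389, giving phase k₂w = 18.40.
T = [1 + U² sin²(k₂w) / (4E(E − U))]⁻¹ = 1/1.022 = 0.979.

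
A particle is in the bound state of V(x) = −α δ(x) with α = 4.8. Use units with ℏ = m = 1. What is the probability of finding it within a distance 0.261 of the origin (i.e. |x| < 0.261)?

The normalised bound state is ψ = √κ e^{−κ|x|} with κ = mα/ℏ² = 4.800.
P(|x| < d) = ∫_{−d}^{d} κ e^{−2κ|x|} dx = 1 − e^{−2κd} = 1 − e^{−2.506} = 0.9184.

P = 0.918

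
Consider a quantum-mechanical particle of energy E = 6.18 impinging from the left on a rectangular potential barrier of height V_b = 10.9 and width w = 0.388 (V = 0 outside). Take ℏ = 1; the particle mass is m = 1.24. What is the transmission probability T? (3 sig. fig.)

E < V_b: inside the barrier ψ ∝ e^{±κx} with κ = √(2m(V_b − E))/ℏ = 3.421.
κw = 1.327, sinh(κw) = 1.753.
Matching ψ, ψ′ at both faces gives T = [1 + V_b² sinh²(κw) / (4E(V_b − E))]⁻¹ = 1/4.130 = 0.242.

T = 0.242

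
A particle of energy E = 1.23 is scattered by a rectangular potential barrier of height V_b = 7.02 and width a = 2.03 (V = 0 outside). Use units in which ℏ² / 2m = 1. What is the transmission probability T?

E < V_b: inside the barrier ψ ∝ e^{±κx} with κ = √(2m(V_b − E))/ℏ = 2.406.
κa = 4.885, sinh(κa) = 66.12.
Matching ψ, ψ′ at both faces gives T = [1 + V_b² sinh²(κa) / (4E(V_b − E))]⁻¹ = 1/7564 = 0.000132.

T = 0.000132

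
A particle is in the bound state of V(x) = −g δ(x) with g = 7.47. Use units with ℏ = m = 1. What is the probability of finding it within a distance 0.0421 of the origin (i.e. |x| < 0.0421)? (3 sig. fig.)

The normalised bound state is ψ = √κ e^{−κ|x|} with κ = mg/ℏ² = 7.470.
P(|x| < d) = ∫_{−d}^{d} κ e^{−2κ|x|} dx = 1 − e^{−2κd} = 1 − e^{−0.6290} = 0.4669.

P = 0.467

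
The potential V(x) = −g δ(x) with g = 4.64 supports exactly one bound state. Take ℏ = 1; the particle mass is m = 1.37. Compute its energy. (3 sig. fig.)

E = -14.7

For x ≠ 0 the bound state is ψ ∝ e^{−κ|x|}; integrating the TISE across the delta gives the cusp condition 2κ = 2mg/ℏ², so κ = 6.357.
Then E = −ℏ²κ²/(2m) = −mg²/(2ℏ²) = -14.75.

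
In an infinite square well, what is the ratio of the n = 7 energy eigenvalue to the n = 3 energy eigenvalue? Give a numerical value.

5.44444

E_n = n²π²ℏ²/(2mL²) so the ratio is n₂²/n₁² = 49/9 = 5.44444.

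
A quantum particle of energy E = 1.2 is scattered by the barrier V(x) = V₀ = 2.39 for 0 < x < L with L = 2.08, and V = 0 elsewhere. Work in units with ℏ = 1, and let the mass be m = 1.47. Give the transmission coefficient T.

T = 0.00167

E < V₀: inside the barrier ψ ∝ e^{±κx} with κ = √(2m(V₀ − E))/ℏ = 1.870.
κL = 3.891, sinh(κL) = 24.46.
Matching ψ, ψ′ at both faces gives T = [1 + V₀² sinh²(κL) / (4E(V₀ − E))]⁻¹ = 1/599.2 = 0.00167.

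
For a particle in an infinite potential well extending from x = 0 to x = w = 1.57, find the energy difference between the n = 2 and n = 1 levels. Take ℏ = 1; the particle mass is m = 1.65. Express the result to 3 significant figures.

ΔE = 3.64

E_n = n²π²ℏ²/(2mw²), so ΔE = (2² − 1²) π²ℏ²/(2mw²).
ΔE = 3 × π² / (2 × 1.65 × 1.57²) = 3.640.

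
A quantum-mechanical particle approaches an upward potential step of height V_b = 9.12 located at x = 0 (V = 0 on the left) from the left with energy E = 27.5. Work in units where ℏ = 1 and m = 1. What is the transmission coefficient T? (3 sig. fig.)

On each side the TISE gives plane waves with k = √(2m(E − V))/ℏ: k₁ = √(2·1·27.5) = 7.416, k₂ = √(2·1·18.38) = 6.063.
Matching ψ and ψ′ at x = 0 gives r = (k₁ − k₂)/(k₁ + k₂), so R = r² = 0.01008 and T = 1 − R = 0.9899.

T = 0.990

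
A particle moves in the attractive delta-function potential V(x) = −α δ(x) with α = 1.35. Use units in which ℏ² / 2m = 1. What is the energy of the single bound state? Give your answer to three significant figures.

E = -0.456

The bound state is ψ(x) = √κ e^{−κ|x|}. The derivative jump ψ'(0⁺) − ψ'(0⁻) = −(2mα/ℏ²)ψ(0) fixes κ = mα/ℏ² = 0.6750.
Then E = −ℏ²κ²/(2m) = −mα²/(2ℏ²) = -0.4556.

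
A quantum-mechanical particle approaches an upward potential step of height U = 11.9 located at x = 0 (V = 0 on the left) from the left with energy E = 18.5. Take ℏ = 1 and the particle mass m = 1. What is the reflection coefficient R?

R = 0.0636

On each side the TISE gives plane waves with k = √(2m(E − V))/ℏ: k₁ = √(2·1·18.5) = 6.083, k₂ = √(2·1·6.6) = 3.633.
Matching ψ and ψ′ at x = 0 gives r = (k₁ − k₂)/(k₁ + k₂), so R = r² = 0.06356 and T = 1 − R = 0.9364.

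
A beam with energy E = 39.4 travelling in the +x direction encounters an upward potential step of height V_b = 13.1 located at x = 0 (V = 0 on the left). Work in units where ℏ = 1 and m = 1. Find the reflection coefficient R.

R = 0.0101

On each side the TISE gives plane waves with k = √(2m(E − V))/ℏ: k₁ = √(2·1·39.4) = 8.877, k₂ = √(2·1·26.3) = 7.253.
Continuity of ψ and ψ′ at the step yields the reflection amplitude r = (k₁ − k₂)/(k₁ + k₂) = 0.1007; thus R = |r|² = 0.01014, T = 0.9899.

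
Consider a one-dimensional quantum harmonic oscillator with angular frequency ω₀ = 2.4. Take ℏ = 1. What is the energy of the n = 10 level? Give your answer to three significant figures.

E = 25.2

The oscillator eigenvalues are E_n = ℏω₀(n + ½), so E_10 = 2.4 × 10.5 = 25.20.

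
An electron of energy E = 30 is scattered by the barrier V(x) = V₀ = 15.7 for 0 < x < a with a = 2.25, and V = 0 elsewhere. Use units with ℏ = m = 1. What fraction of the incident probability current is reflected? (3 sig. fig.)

Above the barrier the interior wavenumber is k₂ = √(2m(E − V₀))/ℏ = 5.348, giving phase k₂a = 12.03.
T = [1 + V₀² sin²(k₂a) / (4E(E − V₀))]⁻¹ = 1/1.037 = 0.964.
R = 1 − T = 0.0358.

R = 0.0358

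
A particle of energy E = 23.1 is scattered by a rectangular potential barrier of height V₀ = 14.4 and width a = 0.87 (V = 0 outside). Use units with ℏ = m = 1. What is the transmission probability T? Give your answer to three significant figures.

Above the barrier the interior wavenumber is k₂ = √(2m(E − V₀))/ℏ = 4.171, giving phase k₂a = 3.629.
T = [1 + V₀² sin²(k₂a) / (4E(E − V₀))]⁻¹ = 1/1.057 = 0.946.

T = 0.946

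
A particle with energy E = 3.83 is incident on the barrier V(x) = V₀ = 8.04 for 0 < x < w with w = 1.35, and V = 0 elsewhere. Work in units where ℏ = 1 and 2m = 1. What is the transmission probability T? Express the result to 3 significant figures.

Since E < V₀ the interior solution is evanescent with decay constant κ = √(2m(V₀ − E))/ℏ = 2.052.
κw = 2.770, sinh(κw) = 7.948.
The exact tunnelling result is T⁻¹ = 1 + V₀² sinh²(κw) / [4E(V₀ − E)] = 64.31, so T = 0.0156.

T = 0.0156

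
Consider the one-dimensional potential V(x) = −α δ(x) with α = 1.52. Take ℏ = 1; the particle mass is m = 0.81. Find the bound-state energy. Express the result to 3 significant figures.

E = -0.936

For x ≠ 0 the bound state is ψ ∝ e^{−κ|x|}; integrating the TISE across the delta gives the cusp condition 2κ = 2mα/ℏ², so κ = 1.231.
Then E = −ℏ²κ²/(2m) = −mα²/(2ℏ²) = -0.9357.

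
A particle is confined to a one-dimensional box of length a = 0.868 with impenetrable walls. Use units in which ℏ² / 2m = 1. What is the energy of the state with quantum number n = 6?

E = 472

Requiring ψ(0) = ψ(a) = 0 quantises k = nπ/a, hence E_n = ℏ²k²/2m = n²π²ℏ²/(2ma²).
E_6 = 6² × π² / (2 × 0.5 × 0.868²) = 471.6.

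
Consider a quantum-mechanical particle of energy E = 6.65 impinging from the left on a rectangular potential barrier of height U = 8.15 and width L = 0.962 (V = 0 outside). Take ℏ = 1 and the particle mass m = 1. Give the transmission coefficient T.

Since E < U the interior solution is evanescent with decay constant κ = √(2m(U − E))/ℏ = 1.732.
κL = 1.666, sinh(κL) = 2.552.
Matching ψ, ψ′ at both faces gives T = [1 + U² sinh²(κL) / (4E(U − E))]⁻¹ = 1/11.84 = 0.0845.

T = 0.0845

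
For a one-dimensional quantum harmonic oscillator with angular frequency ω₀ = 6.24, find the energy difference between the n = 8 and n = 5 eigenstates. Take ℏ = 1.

ΔE = 18.7

E_n = ℏω₀(n + ½), so ΔE = (8 − 5) ℏω₀ = 3 × 6.24 = 18.72.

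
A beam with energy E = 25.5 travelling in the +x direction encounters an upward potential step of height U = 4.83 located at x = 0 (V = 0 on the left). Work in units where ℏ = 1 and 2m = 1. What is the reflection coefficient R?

The wavenumbers are k₁ = √(2mE)/ℏ = 5.050 on the left and k₂ = √(2m(E − U))/ℏ = 4.546 on the right.
Matching ψ and ψ′ at x = 0 gives r = (k₁ − k₂)/(k₁ + k₂), so R = r² = 0.002751 and T = 1 − R = 0.9972.

R = 0.00275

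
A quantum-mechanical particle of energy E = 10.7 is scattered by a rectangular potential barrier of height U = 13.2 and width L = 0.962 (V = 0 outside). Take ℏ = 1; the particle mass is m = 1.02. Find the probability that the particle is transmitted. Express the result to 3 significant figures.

T = 0.0317

Since E < U the interior solution is evanescent with decay constant κ = √(2m(U − E))/ℏ = 2.258.
κL = 2.173, sinh(κL) = 4.333.
Matching ψ, ψ′ at both faces gives T = [1 + U² sinh²(κL) / (4E(U − E))]⁻¹ = 1/31.58 = 0.0317.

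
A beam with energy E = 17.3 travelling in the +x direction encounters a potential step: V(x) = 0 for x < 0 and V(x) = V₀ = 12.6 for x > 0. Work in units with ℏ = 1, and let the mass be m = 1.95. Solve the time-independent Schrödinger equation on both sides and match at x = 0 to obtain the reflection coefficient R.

R = 0.0991

On each side the TISE gives plane waves with k = √(2m(E − V))/ℏ: k₁ = √(2·1.95·17.3) = 8.214, k₂ = √(2·1.95·4.7) = 4.281.
Matching ψ and ψ′ at x = 0 gives r = (k₁ − k₂)/(k₁ + k₂), so R = r² = 0.09905 and T = 1 − R = 0.9009.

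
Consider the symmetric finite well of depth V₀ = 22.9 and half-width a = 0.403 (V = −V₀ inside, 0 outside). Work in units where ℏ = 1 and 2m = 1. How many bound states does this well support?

The dimensionless depth is z₀ = a√(2mV₀)/ℏ = 0.403 × √(22.90) = 1.929.
The even/odd transcendental equations gain one root per π/2 in z₀, giving N = 1 + ⌊2z₀/π⌋ = 1 + ⌊1.228⌋ = 2.

N = 2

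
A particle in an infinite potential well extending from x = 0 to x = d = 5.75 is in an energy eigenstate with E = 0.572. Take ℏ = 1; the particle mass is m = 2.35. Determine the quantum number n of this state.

n = 3

From E_n = n²π²ℏ²/(2md²) invert to n = √(2md²E)/(πℏ).
n = (5.75/π) × √(2 × 2.35 × 0.572) = 3.001 → n = 3.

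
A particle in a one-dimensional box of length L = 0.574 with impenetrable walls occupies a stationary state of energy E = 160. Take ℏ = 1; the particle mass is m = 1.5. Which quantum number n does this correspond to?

n = 4

For an infinite well E_n = n²π²ℏ²/(2mL²), so n = (L/πℏ)√(2mE).
n = (0.574/π) × √(2 × 1.5 × 160) = 4.003 → n = 4.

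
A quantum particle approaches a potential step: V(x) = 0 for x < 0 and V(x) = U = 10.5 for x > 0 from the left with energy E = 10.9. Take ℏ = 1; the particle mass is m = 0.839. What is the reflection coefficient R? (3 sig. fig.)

R = 0.460

The wavenumbers are k₁ = √(2mE)/ℏ = 4.277 on the left and k₂ = √(2m(E − U))/ℏ = 0.8193 on the right.
Continuity of ψ and ψ′ at the step yields the reflection amplitude r = (k₁ − k₂)/(k₁ + k₂) = 0.6785; thus R = |r|² = 0.4603, T = 0.5397.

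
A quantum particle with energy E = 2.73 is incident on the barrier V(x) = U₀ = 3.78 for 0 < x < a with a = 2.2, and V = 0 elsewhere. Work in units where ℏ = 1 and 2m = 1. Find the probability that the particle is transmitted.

E < U₀: inside the barrier ψ ∝ e^{±κx} with κ = √(2m(U₀ − E))/ℏ = 1.025.
κa = 2.254, sinh(κa) = 4.712.
The exact tunnelling result is T⁻¹ = 1 + U₀² sinh²(κa) / [4E(U₀ − E)] = 28.67, so T = 0.0349.

T = 0.0349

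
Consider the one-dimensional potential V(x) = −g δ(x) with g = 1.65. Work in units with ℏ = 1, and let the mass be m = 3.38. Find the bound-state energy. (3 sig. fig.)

E = -4.60

The bound state is ψ(x) = √κ e^{−κ|x|}. The derivative jump ψ'(0⁺) − ψ'(0⁻) = −(2mg/ℏ²)ψ(0) fixes κ = mg/ℏ² = 5.577.
Then E = −ℏ²κ²/(2m) = −mg²/(2ℏ²) = -4.601.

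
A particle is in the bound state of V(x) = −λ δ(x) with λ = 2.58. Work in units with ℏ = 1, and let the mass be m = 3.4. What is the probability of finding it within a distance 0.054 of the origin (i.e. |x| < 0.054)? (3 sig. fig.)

P = 0.612

The normalised bound state is ψ = √κ e^{−κ|x|} with κ = mλ/ℏ² = 8.772.
P(|x| < d) = ∫_{−d}^{d} κ e^{−2κ|x|} dx = 1 − e^{−2κd} = 1 − e^{−0.9474} = 0.6122.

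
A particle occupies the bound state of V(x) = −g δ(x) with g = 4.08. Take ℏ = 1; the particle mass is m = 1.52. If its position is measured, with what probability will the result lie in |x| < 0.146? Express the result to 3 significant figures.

P = 0.836

The normalised bound state is ψ = √κ e^{−κ|x|} with κ = mg/ℏ² = 6.202.
P(|x| < d) = ∫_{−d}^{d} κ e^{−2κ|x|} dx = 1 − e^{−2κd} = 1 − e^{−1.811} = 0.8365.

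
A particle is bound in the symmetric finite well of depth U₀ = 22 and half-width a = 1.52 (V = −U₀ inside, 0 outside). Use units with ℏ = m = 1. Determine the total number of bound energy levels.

N = 7

Define the well-strength parameter z₀ = (a/ℏ)√(2mU₀) = 1.52 × √(2·1·22) = 10.08.
The even/odd transcendental equations gain one root per π/2 in z₀, giving N = 1 + ⌊2z₀/π⌋ = 1 + ⌊6.419⌋ = 7.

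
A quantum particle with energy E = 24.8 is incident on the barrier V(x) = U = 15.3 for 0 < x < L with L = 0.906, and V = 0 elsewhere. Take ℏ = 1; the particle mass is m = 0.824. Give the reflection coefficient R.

Above the barrier the interior wavenumber is k₂ = √(2m(E − U))/ℏ = 3.957, giving phase k₂L = 3.585.
Matching at both interfaces gives T⁻¹ = 1 + U² sin²(k₂L) / [4E(E − U)] = 1.046, hence T = 0.956.
R = 1 − T = 0.0437.

R = 0.0437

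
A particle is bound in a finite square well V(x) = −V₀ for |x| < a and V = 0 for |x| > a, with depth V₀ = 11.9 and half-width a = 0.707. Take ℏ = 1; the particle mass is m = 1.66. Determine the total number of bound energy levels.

N = 3

The dimensionless depth is z₀ = a√(2mV₀)/ℏ = 0.707 × √(39.51) = 4.444.
A new bound state (alternating even/odd) appears each time z₀ passes a multiple of π/2, so N = ⌊2z₀/π⌋ + 1 = ⌊2.829⌋ + 1 = 3.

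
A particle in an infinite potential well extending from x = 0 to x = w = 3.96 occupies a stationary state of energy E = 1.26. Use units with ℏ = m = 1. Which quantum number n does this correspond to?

n = 2

From E_n = n²π²ℏ²/(2mw²) invert to n = √(2mw²E)/(πℏ).
n = (3.96/π) × √(2 × 1 × 1.26) = 2.001 → n = 2.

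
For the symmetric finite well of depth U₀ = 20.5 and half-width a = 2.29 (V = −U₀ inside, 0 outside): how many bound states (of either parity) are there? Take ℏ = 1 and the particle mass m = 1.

Define the well-strength parameter z₀ = (a/ℏ)√(2mU₀) = 2.29 × √(2·1·20.5) = 14.66.
The even/odd transcendental equations gain one root per π/2 in z₀, giving N = 1 + ⌊2z₀/π⌋ = 1 + ⌊9.335⌋ = 10.

N = 10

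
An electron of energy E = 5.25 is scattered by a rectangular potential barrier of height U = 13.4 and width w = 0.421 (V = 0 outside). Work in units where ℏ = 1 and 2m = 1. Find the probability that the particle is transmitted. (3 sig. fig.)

T = 0.294

Since E < U the interior solution is evanescent with decay constant κ = √(2m(U − E))/ℏ = 2.855.
κw = 1.202, sinh(κw) = 1.513.
Matching ψ, ψ′ at both faces gives T = [1 + U² sinh²(κw) / (4E(U − E))]⁻¹ = 1/3.401 = 0.294.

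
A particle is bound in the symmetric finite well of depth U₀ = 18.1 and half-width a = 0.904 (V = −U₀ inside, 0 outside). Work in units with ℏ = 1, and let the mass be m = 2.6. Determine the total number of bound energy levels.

The dimensionless depth is z₀ = a√(2mU₀)/ℏ = 0.904 × √(94.12) = 8.770.
The even/odd transcendental equations gain one root per π/2 in z₀, giving N = 1 + ⌊2z₀/π⌋ = 1 + ⌊5.583⌋ = 6.

N = 6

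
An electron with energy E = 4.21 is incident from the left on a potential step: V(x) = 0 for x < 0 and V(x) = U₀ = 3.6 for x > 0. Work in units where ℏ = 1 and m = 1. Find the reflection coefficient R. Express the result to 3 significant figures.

R = 0.201

On each side the TISE gives plane waves with k = √(2m(E − V))/ℏ: k₁ = √(2·1·4.21) = 2.902, k₂ = √(2·1·0.61) = 1.105.
Matching ψ and ψ′ at x = 0 gives r = (k₁ − k₂)/(k₁ + k₂), so R = r² = 0.2012 and T = 1 − R = 0.7988.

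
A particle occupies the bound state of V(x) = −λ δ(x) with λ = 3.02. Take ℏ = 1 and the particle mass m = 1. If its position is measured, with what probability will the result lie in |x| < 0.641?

The normalised bound state is ψ = √κ e^{−κ|x|} with κ = mλ/ℏ² = 3.020.
P(|x| < d) = ∫_{−d}^{d} κ e^{−2κ|x|} dx = 1 − e^{−2κd} = 1 − e^{−3.872} = 0.9792.

P = 0.979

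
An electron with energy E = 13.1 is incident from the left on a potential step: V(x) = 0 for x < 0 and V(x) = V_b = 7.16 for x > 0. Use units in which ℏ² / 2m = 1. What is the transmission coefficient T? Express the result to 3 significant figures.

T = 0.962

The wavenumbers are k₁ = √(2mE)/ℏ = 3.619 on the left and k₂ = √(2m(E − V_b))/ℏ = 2.437 on the right.
Matching ψ and ψ′ at x = 0 gives r = (k₁ − k₂)/(k₁ + k₂), so R = r² = 0.03810 and T = 1 − R = 0.9619.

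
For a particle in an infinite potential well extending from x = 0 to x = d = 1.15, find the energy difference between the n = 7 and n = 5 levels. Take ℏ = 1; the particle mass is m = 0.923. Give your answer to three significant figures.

ΔE = 97.0

E_n = n²π²ℏ²/(2md²), so ΔE = (7² − 5²) π²ℏ²/(2md²).
ΔE = 24 × π² / (2 × 0.923 × 1.15²) = 97.02.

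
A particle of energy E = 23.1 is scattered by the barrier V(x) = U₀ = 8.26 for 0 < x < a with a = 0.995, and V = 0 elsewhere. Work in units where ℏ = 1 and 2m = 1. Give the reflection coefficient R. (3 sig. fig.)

R = 0.0198

E > U₀: inside the barrier k₂ = √(2m(E − U₀))/ℏ = 3.852, k₂a = 3.833.
T = [1 + U₀² sin²(k₂a) / (4E(E − U₀))]⁻¹ = 1/1.020 = 0.980.
R = 1 − T = 0.0198.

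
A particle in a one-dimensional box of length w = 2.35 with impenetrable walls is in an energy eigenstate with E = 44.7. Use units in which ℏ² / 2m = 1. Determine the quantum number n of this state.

From E_n = n²π²ℏ²/(2mw²) invert to n = √(2mw²E)/(πℏ).
n = (2.35/π) × √(2 × 0.5 × 44.7) = 5.001 → n = 5.

n = 5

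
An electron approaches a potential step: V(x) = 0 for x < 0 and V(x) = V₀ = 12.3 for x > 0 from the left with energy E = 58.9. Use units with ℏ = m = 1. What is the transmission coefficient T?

T = 0.997

On each side the TISE gives plane waves with k = √(2m(E − V))/ℏ: k₁ = √(2·1·58.9) = 10.85, k₂ = √(2·1·46.6) = 9.654.
Continuity of ψ and ψ′ at the step yields the reflection amplitude r = (k₁ − k₂)/(k₁ + k₂) = 0.05849; thus R = |r|² = 0.003421, T = 0.9966.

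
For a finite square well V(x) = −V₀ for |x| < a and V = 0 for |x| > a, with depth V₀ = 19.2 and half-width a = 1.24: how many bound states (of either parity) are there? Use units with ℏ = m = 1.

N = 5

Define the well-strength parameter z₀ = (a/ℏ)√(2mV₀) = 1.24 × √(2·1·19.2) = 7.684.
The even/odd transcendental equations gain one root per π/2 in z₀, giving N = 1 + ⌊2z₀/π⌋ = 1 + ⌊4.892⌋ = 5.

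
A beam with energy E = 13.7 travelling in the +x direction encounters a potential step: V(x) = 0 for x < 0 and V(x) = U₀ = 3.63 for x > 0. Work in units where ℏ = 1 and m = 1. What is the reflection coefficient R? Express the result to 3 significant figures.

R = 0.00590

On each side the TISE gives plane waves with k = √(2m(E − V))/ℏ: k₁ = √(2·1·13.7) = 5.235, k₂ = √(2·1·10.07) = 4.488.
Continuity of ψ and ψ′ at the step yields the reflection amplitude r = (k₁ − k₂)/(k₁ + k₂) = 0.07681; thus R = |r|² = 0.005899, T = 0.9941.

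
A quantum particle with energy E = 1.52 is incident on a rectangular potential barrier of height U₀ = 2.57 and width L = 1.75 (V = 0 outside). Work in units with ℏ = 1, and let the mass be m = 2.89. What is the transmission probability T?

T = 0.000696

E < U₀: inside the barrier ψ ∝ e^{±κx} with κ = √(2m(U₀ − E))/ℏ = 2.464.
κL = 4.311, sinh(κL) = 37.26.
The exact tunnelling result is T⁻¹ = 1 + U₀² sinh²(κL) / [4E(U₀ − E)] = 1437, so T = 0.000696.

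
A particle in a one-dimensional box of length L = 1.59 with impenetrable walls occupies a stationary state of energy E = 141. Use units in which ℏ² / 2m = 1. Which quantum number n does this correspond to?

n = 6

From E_n = n²π²ℏ²/(2mL²) invert to n = √(2mL²E)/(πℏ).
n = (1.59/π) × √(2 × 0.5 × 141) = 6.010 → n = 6.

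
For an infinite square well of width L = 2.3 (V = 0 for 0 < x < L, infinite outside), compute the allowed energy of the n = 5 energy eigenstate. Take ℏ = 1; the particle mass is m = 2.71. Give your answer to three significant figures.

E = 8.61

The infinite-well eigenfunctions ψ_n = √(2/L) sin(nπx/L) vanish at both walls, giving E_n = n²π²ℏ²/(2mL²).
E_5 = 5² × π² / (2 × 2.71 × 2.3²) = 8.606.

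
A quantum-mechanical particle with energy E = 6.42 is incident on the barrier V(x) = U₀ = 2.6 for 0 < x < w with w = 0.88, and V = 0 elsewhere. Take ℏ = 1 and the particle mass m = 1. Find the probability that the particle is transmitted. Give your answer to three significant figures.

T = 0.972

E > U₀: inside the barrier k₂ = √(2m(E − U₀))/ℏ = 2.764, k₂w = 2.432.
Matching at both interfaces gives T⁻¹ = 1 + U₀² sin²(k₂w) / [4E(E − U₀)] = 1.029, hence T = 0.972.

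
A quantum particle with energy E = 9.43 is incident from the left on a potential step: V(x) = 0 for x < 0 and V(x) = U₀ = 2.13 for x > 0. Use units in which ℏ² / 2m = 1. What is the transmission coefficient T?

T = 0.996

The wavenumbers are k₁ = √(2mE)/ℏ = 3.071 on the left and k₂ = √(2m(E − U₀))/ℏ = 2.702 on the right.
Matching ψ and ψ′ at x = 0 gives r = (k₁ − k₂)/(k₁ + k₂), so R = r² = 0.004086 and T = 1 − R = 0.9959.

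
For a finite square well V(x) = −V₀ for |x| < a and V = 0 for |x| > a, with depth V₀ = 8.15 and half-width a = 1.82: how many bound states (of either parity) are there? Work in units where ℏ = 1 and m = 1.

Define the well-strength parameter z₀ = (a/ℏ)√(2mV₀) = 1.82 × √(2·1·8.15) = 7.348.
The even/odd transcendental equations gain one root per π/2 in z₀, giving N = 1 + ⌊2z₀/π⌋ = 1 + ⌊4.678⌋ = 5.

N = 5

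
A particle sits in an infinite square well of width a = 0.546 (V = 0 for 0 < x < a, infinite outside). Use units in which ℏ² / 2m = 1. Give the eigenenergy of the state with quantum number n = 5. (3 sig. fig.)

Requiring ψ(0) = ψ(a) = 0 quantises k = nπ/a, hence E_n = ℏ²k²/2m = n²π²ℏ²/(2ma²).
E_5 = 5² × π² / (2 × 0.5 × 0.546²) = 827.7.

E = 828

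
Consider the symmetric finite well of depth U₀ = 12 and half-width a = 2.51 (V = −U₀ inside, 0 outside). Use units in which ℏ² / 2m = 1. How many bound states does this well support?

N = 6

Define the well-strength parameter z₀ = (a/ℏ)√(2mU₀) = 2.51 × √(2·0.5·12) = 8.695.
A new bound state (alternating even/odd) appears each time z₀ passes a multiple of π/2, so N = ⌊2z₀/π⌋ + 1 = ⌊5.535⌋ + 1 = 6.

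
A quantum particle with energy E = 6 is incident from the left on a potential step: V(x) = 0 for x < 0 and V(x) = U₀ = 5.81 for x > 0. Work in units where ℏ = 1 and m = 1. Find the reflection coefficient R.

R = 0.487

On each side the TISE gives plane waves with k = √(2m(E − V))/ℏ: k₁ = √(2·1·6) = 3.464, k₂ = √(2·1·0.19) = 0.6164.
Continuity of ψ and ψ′ at the step yields the reflection amplitude r = (k₁ − k₂)/(k₁ + k₂) = 0.6979; thus R = |r|² = 0.4870, T = 0.5130.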